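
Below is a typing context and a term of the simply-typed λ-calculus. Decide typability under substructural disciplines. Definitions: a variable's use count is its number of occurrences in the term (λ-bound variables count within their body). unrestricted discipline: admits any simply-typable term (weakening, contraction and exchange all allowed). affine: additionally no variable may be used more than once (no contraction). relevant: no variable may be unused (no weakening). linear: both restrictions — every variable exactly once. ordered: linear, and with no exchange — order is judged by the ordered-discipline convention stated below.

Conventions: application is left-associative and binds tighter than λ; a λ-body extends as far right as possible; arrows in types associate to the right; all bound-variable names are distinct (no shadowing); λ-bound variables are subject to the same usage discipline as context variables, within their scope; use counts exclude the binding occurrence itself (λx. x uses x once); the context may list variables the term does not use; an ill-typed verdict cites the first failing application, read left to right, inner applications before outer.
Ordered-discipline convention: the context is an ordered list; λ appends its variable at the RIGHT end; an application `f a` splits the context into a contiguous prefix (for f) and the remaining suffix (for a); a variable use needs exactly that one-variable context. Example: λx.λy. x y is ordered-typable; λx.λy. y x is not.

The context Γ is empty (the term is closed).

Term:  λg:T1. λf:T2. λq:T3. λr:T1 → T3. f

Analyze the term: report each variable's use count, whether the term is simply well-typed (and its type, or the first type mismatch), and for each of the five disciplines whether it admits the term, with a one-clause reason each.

variable uses: g (bound): 0, f (bound): 1, q (bound): 0, r (bound): 0
use order (left to right): f
typing: ✓ — T1 → T2 → T3 → (T1 → T3) → T2
ordered: ✗, needs weakening: g, q, r unused
linear: ✗, needs weakening: g, q, r unused
affine: ✓, at most one use each (g, f, q, r)
relevant: ✗, needs weakening: g, q, r unused
unrestricted: ✓, simply typable at T1 → T2 → T3 → (T1 → T3) → T2; W, C, E all held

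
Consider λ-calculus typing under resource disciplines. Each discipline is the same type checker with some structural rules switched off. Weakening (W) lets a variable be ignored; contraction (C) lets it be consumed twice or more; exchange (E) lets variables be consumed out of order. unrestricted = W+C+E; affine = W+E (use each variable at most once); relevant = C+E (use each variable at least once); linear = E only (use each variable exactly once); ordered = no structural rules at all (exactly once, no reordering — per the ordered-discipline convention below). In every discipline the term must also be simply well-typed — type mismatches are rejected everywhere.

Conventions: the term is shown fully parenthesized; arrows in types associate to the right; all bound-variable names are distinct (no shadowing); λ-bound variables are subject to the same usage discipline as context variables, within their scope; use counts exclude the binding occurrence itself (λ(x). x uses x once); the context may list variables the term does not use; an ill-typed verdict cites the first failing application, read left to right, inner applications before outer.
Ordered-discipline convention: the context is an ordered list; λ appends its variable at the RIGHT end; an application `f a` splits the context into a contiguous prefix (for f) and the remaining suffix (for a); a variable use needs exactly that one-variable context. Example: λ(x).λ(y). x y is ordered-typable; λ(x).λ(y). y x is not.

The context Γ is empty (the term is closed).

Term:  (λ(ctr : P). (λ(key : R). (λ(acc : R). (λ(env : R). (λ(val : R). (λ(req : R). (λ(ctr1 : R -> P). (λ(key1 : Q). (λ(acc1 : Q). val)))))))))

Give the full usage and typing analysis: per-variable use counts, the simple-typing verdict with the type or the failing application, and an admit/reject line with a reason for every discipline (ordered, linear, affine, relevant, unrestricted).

variable uses: ctr (λ-bound) ×0; key (λ-bound) ×0; acc (λ-bound) ×0; env (λ-bound) ×0; val (λ-bound) ×1; req (λ-bound) ×0; ctr1 (λ-bound) ×0; key1 (λ-bound) ×0; acc1 (λ-bound) ×0
use order (left to right): val
typing: well-typed at P -> R -> R -> R -> R -> R -> (R -> P) -> Q -> Q -> R
ordered: ✗ — unused: ctr, key, acc, env, req, ctr1, key1, acc1 — weakening required
linear: ✗ — unused: ctr, key, acc, env, req, ctr1, key1, acc1 — weakening required
affine: ✓ — ctr, key, acc, env, val, req, ctr1, key1, acc1: no repeats, contraction unneeded
relevant: ✗ — unused: ctr, key, acc, env, req, ctr1, key1, acc1 — weakening required
unrestricted: ✓ — well-typed at P -> R -> R -> R -> R -> R -> (R -> P) -> Q -> Q -> R; no restrictions here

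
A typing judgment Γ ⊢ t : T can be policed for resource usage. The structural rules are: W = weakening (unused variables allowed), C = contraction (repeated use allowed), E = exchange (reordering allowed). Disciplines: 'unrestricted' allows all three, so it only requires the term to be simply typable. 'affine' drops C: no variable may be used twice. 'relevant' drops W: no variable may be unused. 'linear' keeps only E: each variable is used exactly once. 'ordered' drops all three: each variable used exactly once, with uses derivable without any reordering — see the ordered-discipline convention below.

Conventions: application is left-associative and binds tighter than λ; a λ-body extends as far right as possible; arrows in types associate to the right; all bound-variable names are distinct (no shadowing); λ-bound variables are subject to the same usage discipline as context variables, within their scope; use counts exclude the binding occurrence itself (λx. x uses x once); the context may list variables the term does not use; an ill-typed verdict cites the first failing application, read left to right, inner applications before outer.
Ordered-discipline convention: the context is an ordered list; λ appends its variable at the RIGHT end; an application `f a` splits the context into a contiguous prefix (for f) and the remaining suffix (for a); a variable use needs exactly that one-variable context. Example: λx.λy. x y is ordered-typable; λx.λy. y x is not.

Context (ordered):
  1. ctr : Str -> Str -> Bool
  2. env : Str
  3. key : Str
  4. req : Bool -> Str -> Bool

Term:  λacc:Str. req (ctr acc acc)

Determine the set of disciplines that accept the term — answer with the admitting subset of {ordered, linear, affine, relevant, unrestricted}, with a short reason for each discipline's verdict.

admitted by: unrestricted
variable uses: ctr: 1, env: 0, key: 0, req: 1, acc (λ-bound): 2
uses in reading order: req, ctr, acc, acc
typing: ✓ — Str -> Str -> Bool
ordered: ✗, acc ×2 used more than once (contraction); env, key left unused
linear: ✗, acc ×2 used more than once (contraction); env, key left unused
affine: ✗, acc ×2 used more than once (contraction)
relevant: ✗, env, key left unused
unrestricted: ✓, typability at Str -> Str -> Bool is all that's needed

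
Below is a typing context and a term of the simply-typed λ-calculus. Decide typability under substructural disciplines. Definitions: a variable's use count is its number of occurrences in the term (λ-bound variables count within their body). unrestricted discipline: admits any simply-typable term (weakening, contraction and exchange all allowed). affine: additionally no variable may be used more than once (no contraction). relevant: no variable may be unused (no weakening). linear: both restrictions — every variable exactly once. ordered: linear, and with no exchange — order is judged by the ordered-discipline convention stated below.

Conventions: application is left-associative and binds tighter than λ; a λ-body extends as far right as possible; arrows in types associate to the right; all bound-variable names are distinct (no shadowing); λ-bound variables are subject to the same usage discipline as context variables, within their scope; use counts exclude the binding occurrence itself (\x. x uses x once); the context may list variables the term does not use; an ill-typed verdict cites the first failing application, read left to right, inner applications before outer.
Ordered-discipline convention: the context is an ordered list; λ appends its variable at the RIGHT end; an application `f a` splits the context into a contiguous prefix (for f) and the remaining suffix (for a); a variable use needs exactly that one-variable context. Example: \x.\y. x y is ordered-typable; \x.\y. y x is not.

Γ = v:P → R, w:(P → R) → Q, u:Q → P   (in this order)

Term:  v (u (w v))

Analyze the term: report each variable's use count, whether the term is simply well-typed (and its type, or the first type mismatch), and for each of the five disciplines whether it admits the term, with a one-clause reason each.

usage: v: 2, w: 1, u: 1
order of uses: v, u, w, v
typing: ✓ — R
ordered ✗ (repeated use of v ×2)
linear ✗ (repeated use of v ×2)
affine ✗ (repeated use of v ×2)
relevant ✓ (v, w, u: all used, weakening unneeded)
unrestricted ✓ (type-checks (R) and nothing is barred)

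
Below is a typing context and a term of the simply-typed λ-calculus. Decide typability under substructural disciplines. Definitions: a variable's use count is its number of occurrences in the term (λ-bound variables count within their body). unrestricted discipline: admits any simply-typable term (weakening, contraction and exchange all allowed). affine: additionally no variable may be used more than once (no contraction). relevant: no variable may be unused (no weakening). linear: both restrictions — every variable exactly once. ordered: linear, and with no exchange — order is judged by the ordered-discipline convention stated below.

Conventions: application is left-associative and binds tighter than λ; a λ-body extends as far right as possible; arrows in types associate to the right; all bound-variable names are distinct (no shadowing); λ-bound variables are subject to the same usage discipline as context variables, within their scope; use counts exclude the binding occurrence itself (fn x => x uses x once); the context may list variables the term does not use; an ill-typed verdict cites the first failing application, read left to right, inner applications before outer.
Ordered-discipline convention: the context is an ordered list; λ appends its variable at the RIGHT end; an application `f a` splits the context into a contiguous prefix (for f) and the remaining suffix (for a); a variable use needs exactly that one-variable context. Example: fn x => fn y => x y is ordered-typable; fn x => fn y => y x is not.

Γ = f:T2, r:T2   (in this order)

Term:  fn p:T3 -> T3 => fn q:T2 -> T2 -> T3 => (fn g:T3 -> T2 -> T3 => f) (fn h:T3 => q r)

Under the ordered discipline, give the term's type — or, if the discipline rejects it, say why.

not well-typed under ordered — p, g, h never used (weakening)
counts: f: 1, r: 1, p (λ-bound): 0, q (λ-bound): 1, g (λ-bound): 0, h (λ-bound): 0
order of uses: f, q, r
typing: well-typed — term : (T3 -> T3) -> (T2 -> T2 -> T3) -> T2
per-discipline verdicts: ordered ✗ | linear ✗ | affine ✓ | relevant ✗ | unrestricted ✓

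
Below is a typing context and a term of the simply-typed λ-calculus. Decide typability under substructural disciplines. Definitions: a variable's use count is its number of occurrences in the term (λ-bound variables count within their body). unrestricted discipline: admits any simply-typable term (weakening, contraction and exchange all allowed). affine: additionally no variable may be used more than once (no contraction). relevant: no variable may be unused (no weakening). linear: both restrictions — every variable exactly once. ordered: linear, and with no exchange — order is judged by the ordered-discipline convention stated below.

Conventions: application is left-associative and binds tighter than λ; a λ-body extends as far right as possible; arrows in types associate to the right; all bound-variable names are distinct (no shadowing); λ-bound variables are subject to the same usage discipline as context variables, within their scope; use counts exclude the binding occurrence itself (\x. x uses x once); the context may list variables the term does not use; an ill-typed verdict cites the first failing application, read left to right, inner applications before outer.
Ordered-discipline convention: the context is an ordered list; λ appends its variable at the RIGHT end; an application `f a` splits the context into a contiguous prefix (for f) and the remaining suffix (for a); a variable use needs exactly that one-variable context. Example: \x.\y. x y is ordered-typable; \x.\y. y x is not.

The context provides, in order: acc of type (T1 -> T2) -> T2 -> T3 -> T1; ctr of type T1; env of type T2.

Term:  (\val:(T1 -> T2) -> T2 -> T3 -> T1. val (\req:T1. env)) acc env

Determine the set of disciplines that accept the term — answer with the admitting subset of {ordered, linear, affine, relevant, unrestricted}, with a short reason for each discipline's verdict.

admitting disciplines: unrestricted
use counts: acc=1, ctr=0, env=2, val (bound)=1, req (bound)=0
left-to-right use order: val, env, acc, env
typing: ✓ — T3 -> T1
ordered ✗ (needs contraction — env ×2; ctr, req left unused)
linear ✗ (needs contraction — env ×2; ctr, req left unused)
affine ✗ (needs contraction — env ×2)
relevant ✗ (ctr, req left unused)
unrestricted ✓ (simply typable at T3 -> T1; W, C, E all held)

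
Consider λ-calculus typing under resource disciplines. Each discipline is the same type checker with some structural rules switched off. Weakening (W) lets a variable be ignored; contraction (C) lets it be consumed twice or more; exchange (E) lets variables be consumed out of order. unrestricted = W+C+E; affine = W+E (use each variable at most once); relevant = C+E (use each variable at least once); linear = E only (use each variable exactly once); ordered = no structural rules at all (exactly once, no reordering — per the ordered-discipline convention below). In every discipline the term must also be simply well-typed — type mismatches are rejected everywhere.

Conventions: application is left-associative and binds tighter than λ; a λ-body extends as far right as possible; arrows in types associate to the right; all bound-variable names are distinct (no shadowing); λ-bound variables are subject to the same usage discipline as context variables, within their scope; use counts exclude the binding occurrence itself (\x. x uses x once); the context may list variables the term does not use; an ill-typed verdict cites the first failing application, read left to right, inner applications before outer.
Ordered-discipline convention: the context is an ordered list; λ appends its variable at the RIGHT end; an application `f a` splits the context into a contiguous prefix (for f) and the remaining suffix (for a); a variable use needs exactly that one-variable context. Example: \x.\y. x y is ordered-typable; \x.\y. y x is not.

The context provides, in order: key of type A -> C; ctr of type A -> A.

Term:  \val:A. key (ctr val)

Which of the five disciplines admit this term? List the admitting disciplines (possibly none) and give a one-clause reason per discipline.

admitting disciplines: ordered, linear, affine, relevant, unrestricted
usage: key: 1×; ctr: 1×; val (bound): 1×
order of uses: key, ctr, val
typing: well-typed at A -> C
ordered: ✓ — single-use (key, ctr, val), ordered derivation ok
linear: ✓ — exactly-once usage across key, ctr, val
affine: ✓ — at most one use each (key, ctr, val)
relevant: ✓ — key, ctr, val: all used, weakening unneeded
unrestricted: ✓ — type-checks (A -> C) and nothing is barred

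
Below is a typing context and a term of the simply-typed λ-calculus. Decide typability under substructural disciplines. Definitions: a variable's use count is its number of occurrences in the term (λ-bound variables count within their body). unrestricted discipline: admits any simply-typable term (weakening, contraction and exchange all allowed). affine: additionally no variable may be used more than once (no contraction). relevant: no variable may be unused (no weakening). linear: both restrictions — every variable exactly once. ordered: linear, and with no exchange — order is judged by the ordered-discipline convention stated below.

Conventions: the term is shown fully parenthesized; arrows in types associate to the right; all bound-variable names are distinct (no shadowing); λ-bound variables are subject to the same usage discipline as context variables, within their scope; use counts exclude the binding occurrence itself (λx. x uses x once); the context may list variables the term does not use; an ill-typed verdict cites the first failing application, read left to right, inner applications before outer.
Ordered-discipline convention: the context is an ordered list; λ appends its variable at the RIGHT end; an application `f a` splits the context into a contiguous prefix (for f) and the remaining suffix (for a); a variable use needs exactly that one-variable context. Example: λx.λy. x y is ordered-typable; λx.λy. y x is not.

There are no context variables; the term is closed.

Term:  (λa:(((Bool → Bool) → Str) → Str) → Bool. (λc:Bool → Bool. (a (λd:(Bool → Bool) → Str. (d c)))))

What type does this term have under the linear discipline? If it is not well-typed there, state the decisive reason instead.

term : ((((Bool → Bool) → Str) → Str) → Bool) → (Bool → Bool) → Bool
variable uses: a (bound)=1, c (bound)=1, d (bound)=1
uses in reading order: a, d, c
typing: well-typed at ((((Bool → Bool) → Str) → Str) → Bool) → (Bool → Bool) → Bool
all disciplines: ordered ✗; linear ✓; affine ✓; relevant ✓; unrestricted ✓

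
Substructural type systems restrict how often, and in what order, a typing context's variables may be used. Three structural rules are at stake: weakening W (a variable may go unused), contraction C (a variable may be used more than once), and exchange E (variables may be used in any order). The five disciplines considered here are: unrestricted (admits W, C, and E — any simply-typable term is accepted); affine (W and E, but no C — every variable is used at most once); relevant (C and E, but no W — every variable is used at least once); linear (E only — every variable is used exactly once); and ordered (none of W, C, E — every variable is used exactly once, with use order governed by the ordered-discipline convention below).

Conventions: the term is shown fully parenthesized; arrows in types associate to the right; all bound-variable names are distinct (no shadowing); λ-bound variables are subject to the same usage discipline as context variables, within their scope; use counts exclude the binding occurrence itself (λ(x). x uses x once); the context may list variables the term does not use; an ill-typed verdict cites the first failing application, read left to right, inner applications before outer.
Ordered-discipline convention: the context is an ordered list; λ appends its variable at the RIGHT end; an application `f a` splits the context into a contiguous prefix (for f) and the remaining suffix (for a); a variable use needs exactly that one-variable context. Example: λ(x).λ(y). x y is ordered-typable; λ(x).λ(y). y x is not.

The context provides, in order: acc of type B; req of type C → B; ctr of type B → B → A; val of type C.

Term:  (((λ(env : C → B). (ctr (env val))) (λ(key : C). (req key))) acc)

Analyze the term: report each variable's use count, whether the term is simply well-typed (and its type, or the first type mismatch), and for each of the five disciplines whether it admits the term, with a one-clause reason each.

use counts: acc: 1×, req: 1×, ctr: 1×, val: 1×, env (λ-bound): 1×, key (λ-bound): 1×
use order (left to right): ctr, env, val, req, key, acc
typing: the term checks, with type A
ordered ✗ (no contiguous prefix/suffix split fits ctr, env, val, req, key, acc)
linear ✓ (exactly-once usage across acc, req, ctr, val, env, key)
affine ✓ (none of acc, req, ctr, val, env, key used more than once)
relevant ✓ (none of acc, req, ctr, val, env, key goes unused)
unrestricted ✓ (simply typable at A; W, C, E all held)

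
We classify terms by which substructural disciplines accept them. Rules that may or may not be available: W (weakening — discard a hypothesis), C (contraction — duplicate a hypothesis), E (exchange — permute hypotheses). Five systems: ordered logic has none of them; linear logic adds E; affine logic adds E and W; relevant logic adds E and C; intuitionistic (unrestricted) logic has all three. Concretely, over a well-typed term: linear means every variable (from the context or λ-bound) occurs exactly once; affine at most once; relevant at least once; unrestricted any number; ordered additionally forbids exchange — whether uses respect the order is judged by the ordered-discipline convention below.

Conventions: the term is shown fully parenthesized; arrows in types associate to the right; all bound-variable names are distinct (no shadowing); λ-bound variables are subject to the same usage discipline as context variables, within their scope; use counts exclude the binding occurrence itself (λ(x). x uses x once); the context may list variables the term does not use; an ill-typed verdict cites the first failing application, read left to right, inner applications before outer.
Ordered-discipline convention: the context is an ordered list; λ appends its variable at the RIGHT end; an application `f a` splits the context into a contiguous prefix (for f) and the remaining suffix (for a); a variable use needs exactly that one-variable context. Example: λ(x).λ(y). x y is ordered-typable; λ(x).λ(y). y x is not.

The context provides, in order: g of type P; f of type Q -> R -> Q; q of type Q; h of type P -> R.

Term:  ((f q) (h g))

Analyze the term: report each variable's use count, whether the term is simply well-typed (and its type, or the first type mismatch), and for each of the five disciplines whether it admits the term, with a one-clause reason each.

counts: g ×1, f ×1, q ×1, h ×1
uses in reading order: f, q, h, g
typing: ✓ — Q
ordered: ✗, needs exchange: uses follow f, q, h, g
linear: ✓, g, f, q, h: one use apiece
affine: ✓, g, f, q, h: no repeats, contraction unneeded
relevant: ✓, at least one use each (g, f, q, h)
unrestricted: ✓, well-typed at Q; no restrictions here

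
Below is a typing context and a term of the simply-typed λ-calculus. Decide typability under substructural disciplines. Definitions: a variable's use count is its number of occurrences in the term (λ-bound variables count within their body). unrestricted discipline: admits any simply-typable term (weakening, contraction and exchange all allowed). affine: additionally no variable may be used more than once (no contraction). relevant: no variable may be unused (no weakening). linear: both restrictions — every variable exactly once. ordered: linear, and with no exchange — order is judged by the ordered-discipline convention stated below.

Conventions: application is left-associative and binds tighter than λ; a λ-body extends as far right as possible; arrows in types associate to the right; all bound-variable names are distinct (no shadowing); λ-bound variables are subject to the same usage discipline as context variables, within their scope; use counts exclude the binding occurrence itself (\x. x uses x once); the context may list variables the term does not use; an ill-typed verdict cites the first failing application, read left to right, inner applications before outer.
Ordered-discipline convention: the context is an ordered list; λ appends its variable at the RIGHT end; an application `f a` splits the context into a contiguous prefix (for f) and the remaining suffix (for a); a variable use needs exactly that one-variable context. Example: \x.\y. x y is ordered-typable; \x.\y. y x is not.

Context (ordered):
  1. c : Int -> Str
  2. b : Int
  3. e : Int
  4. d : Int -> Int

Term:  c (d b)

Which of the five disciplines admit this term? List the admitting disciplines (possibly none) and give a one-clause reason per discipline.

admitting disciplines: affine, unrestricted
usage: c: 1; b: 1; e: 0; d: 1
left-to-right use order: c, d, b
typing: well-typed — term : Str
ordered ✗ (needs weakening: e unused)
linear ✗ (needs weakening: e unused)
affine ✓ (c, b, e, d: no repeats, contraction unneeded)
relevant ✗ (needs weakening: e unused)
unrestricted ✓ (type-checks (Str) and nothing is barred)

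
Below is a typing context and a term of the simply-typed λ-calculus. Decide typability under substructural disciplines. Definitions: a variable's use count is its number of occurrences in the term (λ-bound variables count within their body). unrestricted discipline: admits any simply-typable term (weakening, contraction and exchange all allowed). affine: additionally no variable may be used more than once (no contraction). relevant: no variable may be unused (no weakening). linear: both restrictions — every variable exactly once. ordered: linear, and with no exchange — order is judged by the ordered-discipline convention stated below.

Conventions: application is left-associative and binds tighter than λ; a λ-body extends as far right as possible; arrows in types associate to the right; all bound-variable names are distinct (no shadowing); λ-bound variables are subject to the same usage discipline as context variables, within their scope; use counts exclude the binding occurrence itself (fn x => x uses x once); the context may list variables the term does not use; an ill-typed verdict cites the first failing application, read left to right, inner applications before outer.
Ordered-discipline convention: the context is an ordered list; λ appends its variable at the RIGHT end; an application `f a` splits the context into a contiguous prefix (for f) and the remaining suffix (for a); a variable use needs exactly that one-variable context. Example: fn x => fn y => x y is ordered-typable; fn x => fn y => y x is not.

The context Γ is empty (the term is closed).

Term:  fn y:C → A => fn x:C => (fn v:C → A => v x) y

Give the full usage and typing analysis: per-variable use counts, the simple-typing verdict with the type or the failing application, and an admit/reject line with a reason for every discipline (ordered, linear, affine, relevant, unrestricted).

usage: y [bound] ×1, x [bound] ×1, v [bound] ×1
use order (left to right): v, x, y
typing: the term checks, with type (C → A) → C → A
ordered ✗ (needs exchange: uses follow v, x, y)
linear ✓ (exactly-once usage across y, x, v)
affine ✓ (no duplicate uses among y, x, v)
relevant ✓ (every one of y, x, v appears)
unrestricted ✓ (simply typable at (C → A) → C → A; W, C, E all held)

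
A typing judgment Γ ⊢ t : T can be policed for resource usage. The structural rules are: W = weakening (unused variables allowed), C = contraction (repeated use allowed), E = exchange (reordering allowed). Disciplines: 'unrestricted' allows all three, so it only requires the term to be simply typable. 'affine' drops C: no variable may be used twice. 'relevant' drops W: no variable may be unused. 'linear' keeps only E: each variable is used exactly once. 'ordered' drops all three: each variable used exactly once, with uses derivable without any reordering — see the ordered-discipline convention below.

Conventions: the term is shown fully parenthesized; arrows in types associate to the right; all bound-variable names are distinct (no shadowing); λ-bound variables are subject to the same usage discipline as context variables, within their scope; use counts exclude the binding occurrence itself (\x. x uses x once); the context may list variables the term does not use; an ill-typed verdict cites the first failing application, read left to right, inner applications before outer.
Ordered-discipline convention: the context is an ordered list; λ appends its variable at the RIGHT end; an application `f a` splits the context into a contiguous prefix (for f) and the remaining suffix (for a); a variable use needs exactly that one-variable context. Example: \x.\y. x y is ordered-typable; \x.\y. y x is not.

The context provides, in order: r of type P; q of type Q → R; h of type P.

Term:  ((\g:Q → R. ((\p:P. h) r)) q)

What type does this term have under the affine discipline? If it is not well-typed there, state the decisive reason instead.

term : P
usage: r=1, q=1, h=1, g (λ-bound)=0, p (λ-bound)=0
use order (left to right): h, r, q
typing: well-typed — term : P
per-discipline verdicts: ordered ✗, linear ✗, affine ✓, relevant ✗, unrestricted ✓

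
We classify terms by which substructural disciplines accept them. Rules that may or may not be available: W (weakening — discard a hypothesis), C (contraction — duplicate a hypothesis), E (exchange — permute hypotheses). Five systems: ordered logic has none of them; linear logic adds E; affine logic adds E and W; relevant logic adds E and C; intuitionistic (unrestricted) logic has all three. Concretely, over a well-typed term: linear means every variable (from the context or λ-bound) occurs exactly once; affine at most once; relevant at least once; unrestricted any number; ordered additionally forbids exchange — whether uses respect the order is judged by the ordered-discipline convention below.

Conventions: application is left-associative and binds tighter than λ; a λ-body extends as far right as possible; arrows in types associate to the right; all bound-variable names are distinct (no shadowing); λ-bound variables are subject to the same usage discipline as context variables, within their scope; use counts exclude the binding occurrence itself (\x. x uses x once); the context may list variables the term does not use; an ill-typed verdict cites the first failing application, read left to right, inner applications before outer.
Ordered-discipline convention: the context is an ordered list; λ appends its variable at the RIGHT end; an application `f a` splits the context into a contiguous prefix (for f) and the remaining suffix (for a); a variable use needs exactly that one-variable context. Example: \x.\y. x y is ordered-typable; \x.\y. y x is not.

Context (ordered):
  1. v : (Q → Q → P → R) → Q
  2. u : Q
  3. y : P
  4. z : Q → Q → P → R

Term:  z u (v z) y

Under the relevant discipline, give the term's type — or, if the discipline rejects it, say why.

term : R
variable uses: v ×1; u ×1; y ×1; z ×2
uses in reading order: z, u, v, z, y
typing: ✓ — R
summary: ordered ✗; linear ✗; affine ✗; relevant ✓; unrestricted ✓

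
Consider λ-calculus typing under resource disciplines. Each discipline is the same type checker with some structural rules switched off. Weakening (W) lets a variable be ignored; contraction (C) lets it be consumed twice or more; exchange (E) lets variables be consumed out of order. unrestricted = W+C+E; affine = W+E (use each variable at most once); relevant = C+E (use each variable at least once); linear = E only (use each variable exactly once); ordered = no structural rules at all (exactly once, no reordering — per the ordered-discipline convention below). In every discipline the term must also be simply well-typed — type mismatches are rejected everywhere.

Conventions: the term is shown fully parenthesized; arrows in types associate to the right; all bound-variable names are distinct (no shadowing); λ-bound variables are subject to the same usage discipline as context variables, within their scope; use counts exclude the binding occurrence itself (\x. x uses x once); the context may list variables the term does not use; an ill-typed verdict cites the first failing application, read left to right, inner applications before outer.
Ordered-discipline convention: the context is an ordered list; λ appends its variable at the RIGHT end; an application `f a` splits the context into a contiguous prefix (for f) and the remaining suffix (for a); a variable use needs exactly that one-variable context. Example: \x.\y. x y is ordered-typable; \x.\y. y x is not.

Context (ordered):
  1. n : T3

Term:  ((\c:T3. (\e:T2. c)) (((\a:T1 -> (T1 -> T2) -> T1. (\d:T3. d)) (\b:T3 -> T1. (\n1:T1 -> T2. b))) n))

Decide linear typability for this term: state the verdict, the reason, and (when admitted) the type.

no — fails simple typing
usage: n: 1×, c (bound): 1×, e (bound): 0×, a (bound): 0×, d (bound): 1×, b (bound): 1×, n1 (bound): 0×
order of uses: c, d, b, n
typing: ill-typed: a function awaiting T1 -> (T1 -> T2) -> T1 gets (T3 -> T1) -> (T1 -> T2) -> T3 -> T1
all disciplines: ordered ✗ · linear ✗ · affine ✗ · relevant ✗ · unrestricted ✗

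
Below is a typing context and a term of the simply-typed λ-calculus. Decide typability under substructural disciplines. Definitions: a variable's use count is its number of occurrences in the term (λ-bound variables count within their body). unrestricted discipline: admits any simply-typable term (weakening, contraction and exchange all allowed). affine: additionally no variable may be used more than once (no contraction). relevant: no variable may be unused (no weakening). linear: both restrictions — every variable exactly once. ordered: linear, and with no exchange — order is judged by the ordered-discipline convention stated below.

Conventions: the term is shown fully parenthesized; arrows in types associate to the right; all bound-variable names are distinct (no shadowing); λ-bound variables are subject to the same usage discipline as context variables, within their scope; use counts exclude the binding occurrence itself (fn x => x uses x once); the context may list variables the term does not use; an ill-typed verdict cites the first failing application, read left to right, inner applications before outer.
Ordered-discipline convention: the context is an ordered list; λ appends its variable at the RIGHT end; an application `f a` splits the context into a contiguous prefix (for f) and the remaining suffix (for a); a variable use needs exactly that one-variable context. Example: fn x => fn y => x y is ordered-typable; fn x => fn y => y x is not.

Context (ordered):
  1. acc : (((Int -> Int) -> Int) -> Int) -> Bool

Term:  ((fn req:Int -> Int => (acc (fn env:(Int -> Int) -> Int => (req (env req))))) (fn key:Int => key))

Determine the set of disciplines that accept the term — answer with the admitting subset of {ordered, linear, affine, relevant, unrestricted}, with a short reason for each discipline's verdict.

admitted by: relevant, unrestricted
variable uses: acc=1, req (bound)=2, env (bound)=1, key (bound)=1
order of uses: acc, req, env, req, key
typing: well-typed at Bool
ordered: ✗ — req ×2 used more than once (contraction)
linear: ✗ — req ×2 used more than once (contraction)
affine: ✗ — req ×2 used more than once (contraction)
relevant: ✓ — none of acc, req, env, key goes unused
unrestricted: ✓ — typability at Bool is all that's needed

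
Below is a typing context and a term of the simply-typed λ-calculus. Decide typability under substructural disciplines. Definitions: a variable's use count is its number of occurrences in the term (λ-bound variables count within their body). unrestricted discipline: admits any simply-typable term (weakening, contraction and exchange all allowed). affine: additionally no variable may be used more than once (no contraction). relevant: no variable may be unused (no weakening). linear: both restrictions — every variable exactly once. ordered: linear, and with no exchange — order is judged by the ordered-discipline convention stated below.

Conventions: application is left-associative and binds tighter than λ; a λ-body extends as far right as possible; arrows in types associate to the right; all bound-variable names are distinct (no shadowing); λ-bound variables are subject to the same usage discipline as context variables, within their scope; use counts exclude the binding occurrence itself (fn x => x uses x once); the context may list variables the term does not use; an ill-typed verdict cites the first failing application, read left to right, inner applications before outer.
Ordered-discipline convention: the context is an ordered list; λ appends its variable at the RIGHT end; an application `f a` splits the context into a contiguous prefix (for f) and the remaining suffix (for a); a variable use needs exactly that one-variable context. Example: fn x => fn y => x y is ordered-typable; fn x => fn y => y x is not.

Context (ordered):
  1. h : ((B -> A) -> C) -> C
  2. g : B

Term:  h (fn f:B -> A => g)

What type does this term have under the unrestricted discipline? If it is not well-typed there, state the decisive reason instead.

not well-typed under unrestricted — fails simple typing
counts: h ×1; g ×1; f (λ-bound) ×0
order of uses: h, g
typing: ill-typed: a function awaiting (B -> A) -> C gets (B -> A) -> B
across the five disciplines: ordered ✗ | linear ✗ | affine ✗ | relevant ✗ | unrestricted ✗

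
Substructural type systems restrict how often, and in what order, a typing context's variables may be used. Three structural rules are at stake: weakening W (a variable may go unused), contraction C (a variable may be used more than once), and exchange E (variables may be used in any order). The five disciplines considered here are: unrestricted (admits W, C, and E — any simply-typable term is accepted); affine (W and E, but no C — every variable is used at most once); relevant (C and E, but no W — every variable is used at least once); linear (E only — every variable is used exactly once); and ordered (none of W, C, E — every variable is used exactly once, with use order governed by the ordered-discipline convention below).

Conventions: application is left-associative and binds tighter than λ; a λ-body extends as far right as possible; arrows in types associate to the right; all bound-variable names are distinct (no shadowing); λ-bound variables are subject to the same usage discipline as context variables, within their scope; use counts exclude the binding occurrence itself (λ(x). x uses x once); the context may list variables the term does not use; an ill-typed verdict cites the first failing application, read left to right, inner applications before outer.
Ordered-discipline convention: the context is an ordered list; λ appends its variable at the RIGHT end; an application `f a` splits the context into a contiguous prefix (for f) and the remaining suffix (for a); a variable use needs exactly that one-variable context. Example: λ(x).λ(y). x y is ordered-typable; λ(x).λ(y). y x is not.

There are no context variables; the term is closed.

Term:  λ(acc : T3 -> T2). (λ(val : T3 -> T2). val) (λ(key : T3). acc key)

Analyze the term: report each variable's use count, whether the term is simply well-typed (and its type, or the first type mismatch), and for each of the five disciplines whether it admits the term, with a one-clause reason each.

counts: acc [bound]=1; val [bound]=1; key [bound]=1
use order (left to right): val, acc, key
typing: ✓ — (T3 -> T2) -> T3 -> T2
ordered: ✓ — single-use (acc, val, key), ordered derivation ok
linear: ✓ — acc, val, key: one use apiece
affine: ✓ — none of acc, val, key used more than once
relevant: ✓ — at least one use each (acc, val, key)
unrestricted: ✓ — simply typable at (T3 -> T2) -> T3 -> T2; W, C, E all held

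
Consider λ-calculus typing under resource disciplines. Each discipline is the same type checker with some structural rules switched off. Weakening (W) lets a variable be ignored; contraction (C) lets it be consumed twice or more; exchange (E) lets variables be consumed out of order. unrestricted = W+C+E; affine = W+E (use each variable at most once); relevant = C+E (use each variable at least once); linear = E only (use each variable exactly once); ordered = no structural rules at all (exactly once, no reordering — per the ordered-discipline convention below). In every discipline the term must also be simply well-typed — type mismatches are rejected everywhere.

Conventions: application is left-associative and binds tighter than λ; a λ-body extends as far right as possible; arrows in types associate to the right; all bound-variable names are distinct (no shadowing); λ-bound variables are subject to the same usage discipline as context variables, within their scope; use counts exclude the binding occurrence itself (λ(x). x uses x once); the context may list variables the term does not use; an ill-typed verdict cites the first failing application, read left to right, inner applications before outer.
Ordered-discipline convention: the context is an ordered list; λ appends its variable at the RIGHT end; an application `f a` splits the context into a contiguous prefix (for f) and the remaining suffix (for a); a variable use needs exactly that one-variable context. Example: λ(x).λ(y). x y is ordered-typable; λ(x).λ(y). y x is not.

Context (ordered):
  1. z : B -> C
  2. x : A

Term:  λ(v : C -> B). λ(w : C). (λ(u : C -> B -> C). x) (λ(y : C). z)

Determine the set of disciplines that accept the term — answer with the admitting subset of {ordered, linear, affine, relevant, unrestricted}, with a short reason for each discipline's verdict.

admitting disciplines: affine, unrestricted
usage: z: 1; x: 1; v (λ-bound): 0; w (λ-bound): 0; u (λ-bound): 0; y (λ-bound): 0
order of uses: x, z
typing: the term checks, with type (C -> B) -> C -> A
ordered ✗ (unused: v, w, u, y — weakening required)
linear ✗ (unused: v, w, u, y — weakening required)
affine ✓ (z, x, v, w, u, y: no repeats, contraction unneeded)
relevant ✗ (unused: v, w, u, y — weakening required)
unrestricted ✓ (simply typable at (C -> B) -> C -> A; W, C, E all held)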